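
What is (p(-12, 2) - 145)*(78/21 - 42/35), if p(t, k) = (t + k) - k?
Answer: -13816/35 ≈ -394.74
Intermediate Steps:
p(t, k) = t (p(t, k) = (k + t) - k = t)
(p(-12, 2) - 145)*(78/21 - 42/35) = (-12 - 145)*(78/21 - 42/35) = -157*(78*(1/21) - 42*1/35) = -157*(26/7 - 6/5) = -157*88/35 = -13816/35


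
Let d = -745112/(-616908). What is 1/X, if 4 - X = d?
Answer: 154227/430630 ≈ 0.35814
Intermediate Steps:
d = 186278/154227 (d = -745112*(-1/616908) = 186278/154227 ≈ 1.2078)
X = 430630/154227 (X = 4 - 1*186278/154227 = 4 - 186278/154227 = 430630/154227 ≈ 2.7922)
1/X = 1/(430630/154227) = 154227/430630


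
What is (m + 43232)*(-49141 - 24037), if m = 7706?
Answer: -3727540964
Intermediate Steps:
(m + 43232)*(-49141 - 24037) = (7706 + 43232)*(-49141 - 24037) = 50938*(-73178) = -3727540964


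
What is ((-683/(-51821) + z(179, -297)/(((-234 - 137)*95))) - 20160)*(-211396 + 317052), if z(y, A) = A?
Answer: -555762822435782624/260918735 ≈ -2.1300e+9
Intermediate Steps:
((-683/(-51821) + z(179, -297)/(((-234 - 137)*95))) - 20160)*(-211396 + 317052) = ((-683/(-51821) - 297*1/(95*(-234 - 137))) - 20160)*(-211396 + 317052) = ((-683*(-1/51821) - 297/((-371*95))) - 20160)*105656 = ((683/51821 - 297/(-35245)) - 20160)*105656 = ((683/51821 - 297*(-1/35245)) - 20160)*105656 = ((683/51821 + 297/35245) - 20160)*105656 = (5637596/260918735 - 20160)*105656 = -5260116060004/260918735*105656 = -555762822435782624/260918735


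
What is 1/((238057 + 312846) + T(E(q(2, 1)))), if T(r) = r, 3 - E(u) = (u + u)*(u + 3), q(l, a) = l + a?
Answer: 1/550870 ≈ 1.8153e-6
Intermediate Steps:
q(l, a) = a + l
E(u) = 3 - 2*u*(3 + u) (E(u) = 3 - (u + u)*(u + 3) = 3 - 2*u*(3 + u))
1/((238057 + 312846) + T(E(q(2, 1)))) = 1/((238057 + 312846) + (3 - 6*(1 + 2) - 2*(1 + 2)²)) = 1/(550903 + (3 - 6*3 - 2*3²)) = 1/(550903 + (3 - 18 - 2*9)) = 1/(550903 + (3 - 18 - 18)) = 1/(550903 - 33) = 1/550870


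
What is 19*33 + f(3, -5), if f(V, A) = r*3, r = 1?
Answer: 630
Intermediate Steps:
f(V, A) = 3 (f(V, A) = 1*3 = 3)
19*33 + f(3, -5) = 19*33 + 3 = 627 + 3 = 630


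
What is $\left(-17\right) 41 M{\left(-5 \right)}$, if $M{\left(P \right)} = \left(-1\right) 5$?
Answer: $3485$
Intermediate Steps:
$M{\left(P \right)} = -5$
$\left(-17\right) 41 M{\left(-5 \right)} = \left(-17\right) 41 \left(-5\right) = \left(-697\right) \left(-5\right) = 3485$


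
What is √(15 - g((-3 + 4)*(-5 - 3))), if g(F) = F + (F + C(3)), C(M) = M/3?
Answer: √30 ≈ 5.4772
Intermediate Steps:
C(M) = M/3 (C(M) = M*(⅓) = M/3)
g(F) = 1 + 2*F (g(F) = F + (F + (⅓)*3) = F + (F + 1) = F + (1 + F) = 1 + 2*F)
√(15 - g((-3 + 4)*(-5 - 3))) = √(15 - (1 + 2*((-3 + 4)*(-5 - 3)))) = √(15 - (1 + 2*(1*(-8)))) = √(15 - (1 + 2*(-8))) = √(15 - (1 - 16)) = √(15 - 1*(-15)) = √(15 + 15) = √30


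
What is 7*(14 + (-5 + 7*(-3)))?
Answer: -84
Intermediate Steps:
7*(14 + (-5 + 7*(-3))) = 7*(14 + (-5 - 21)) = 7*(14 - 26) = 7*(-12) = -84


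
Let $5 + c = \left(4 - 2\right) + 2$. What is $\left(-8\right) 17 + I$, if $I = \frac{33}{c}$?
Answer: $-169$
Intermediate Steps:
$c = -1$ ($c = -5 + \left(\left(4 - 2\right) + 2\right) = -5 + \left(2 + 2\right) = -5 + 4 = -1$)
$I = -33$ ($I = \frac{33}{-1} = 33 \left(-1\right) = -33$)
$\left(-8\right) 17 + I = \left(-8\right) 17 - 33 = -136 - 33 = -169$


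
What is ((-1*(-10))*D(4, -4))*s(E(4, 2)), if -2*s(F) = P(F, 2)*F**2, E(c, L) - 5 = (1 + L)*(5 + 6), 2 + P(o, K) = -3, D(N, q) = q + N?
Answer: 0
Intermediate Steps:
D(N, q) = N + q
P(o, K) = -5 (P(o, K) = -2 - 3 = -5)
E(c, L) = 16 + 11*L (E(c, L) = 5 + (1 + L)*(5 + 6) = 5 + (1 + L)*11 = 5 + (11 + 11*L) = 16 + 11*L)
s(F) = 5*F**2/2 (s(F) = -(-5)*F**2/2 = 5*F**2/2)
((-1*(-10))*D(4, -4))*s(E(4, 2)) = ((-1*(-10))*(4 - 4))*(5*(16 + 11*2)**2/2) = (10*0)*(5*(16 + 22)**2/2) = 0*((5/2)*38**2) = 0*((5/2)*1444) = 0*3610 = 0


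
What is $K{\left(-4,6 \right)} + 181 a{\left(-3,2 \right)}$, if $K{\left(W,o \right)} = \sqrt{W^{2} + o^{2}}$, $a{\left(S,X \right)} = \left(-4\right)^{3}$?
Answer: $-11584 + 2 \sqrt{13} \approx -11577.0$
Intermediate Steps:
$a{\left(S,X \right)} = -64$
$K{\left(-4,6 \right)} + 181 a{\left(-3,2 \right)} = \sqrt{\left(-4\right)^{2} + 6^{2}} + 181 \left(-64\right) = \sqrt{16 + 36} - 11584 = \sqrt{52} - 11584 = 2 \sqrt{13} - 11584 = -11584 + 2 \sqrt{13}$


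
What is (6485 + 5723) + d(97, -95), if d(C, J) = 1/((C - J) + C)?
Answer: 3528113/289 ≈ 12208.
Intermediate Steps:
d(C, J) = 1/(-J + 2*C)
(6485 + 5723) + d(97, -95) = (6485 + 5723) + 1/(-1*(-95) + 2*97) = 12208 + 1/(95 + 194) = 12208 + 1/289 = 3528113/289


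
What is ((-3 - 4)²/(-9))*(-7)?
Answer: 343/9 ≈ 38.111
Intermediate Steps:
((-3 - 4)²/(-9))*(-7) = -⅑*(-7)²*(-7) = -⅑*49*(-7) = -49/9*(-7) = 343/9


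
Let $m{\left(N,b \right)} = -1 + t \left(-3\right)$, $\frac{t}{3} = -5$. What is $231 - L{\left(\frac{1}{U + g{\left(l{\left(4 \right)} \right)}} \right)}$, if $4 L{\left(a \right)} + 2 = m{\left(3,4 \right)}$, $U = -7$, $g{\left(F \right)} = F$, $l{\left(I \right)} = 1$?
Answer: $\frac{441}{2} \approx 220.5$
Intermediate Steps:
$t = -15$ ($t = 3 \left(-5\right) = -15$)
$m{\left(N,b \right)} = 44$ ($m{\left(N,b \right)} = -1 - -45 = -1 + 45 = 44$)
$L{\left(a \right)} = \frac{21}{2}$ ($L{\left(a \right)} = - \frac{1}{2} + \frac{1}{4} \cdot 44 = - \frac{1}{2} + 11 = \frac{21}{2}$)
$231 - L{\left(\frac{1}{U + g{\left(l{\left(4 \right)} \right)}} \right)} = 231 - \frac{21}{2} = \frac{441}{2}$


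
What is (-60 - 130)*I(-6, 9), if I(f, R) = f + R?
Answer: -570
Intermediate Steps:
I(f, R) = R + f
(-60 - 130)*I(-6, 9) = (-60 - 130)*(9 - 6) = -190*3 = -570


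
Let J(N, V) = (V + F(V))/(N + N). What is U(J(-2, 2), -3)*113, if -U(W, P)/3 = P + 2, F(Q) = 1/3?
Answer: 339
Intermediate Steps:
F(Q) = ⅓
J(N, V) = (⅓ + V)/(2*N) (J(N, V) = (V + ⅓)/(N + N) = (⅓ + V)/((2*N)) = (⅓ + V)*(1/(2*N)) = (⅓ + V)/(2*N))
U(W, P) = -6 - 3*P (U(W, P) = -3*(P + 2) = -3*(2 + P) = -6 - 3*P)
U(J(-2, 2), -3)*113 = (-6 - 3*(-3))*113 = (-6 + 9)*113 = 3*113 = 339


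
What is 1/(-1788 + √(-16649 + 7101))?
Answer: -447/801623 - I*√2387/1603246 ≈ -0.00055762 - 3.0474e-5*I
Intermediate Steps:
1/(-1788 + √(-16649 + 7101)) = 1/(-1788 + √(-9548)) = 1/(-1788 + 2*I*√2387)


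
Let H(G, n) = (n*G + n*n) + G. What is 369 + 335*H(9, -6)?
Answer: -2646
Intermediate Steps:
H(G, n) = G + n**2 + G*n (H(G, n) = (G*n + n**2) + G = (n**2 + G*n) + G = G + n**2 + G*n)
369 + 335*H(9, -6) = 369 + 335*(9 + (-6)**2 + 9*(-6)) = 369 + 335*(9 + 36 - 54) = 369 + 335*(-9) = 369 - 3015 = -2646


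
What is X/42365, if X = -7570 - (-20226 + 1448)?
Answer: 11208/42365 ≈ 0.26456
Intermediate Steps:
X = 11208 (X = -7570 - 1*(-18778) = -7570 + 18778 = 11208)
X/42365 = 11208/42365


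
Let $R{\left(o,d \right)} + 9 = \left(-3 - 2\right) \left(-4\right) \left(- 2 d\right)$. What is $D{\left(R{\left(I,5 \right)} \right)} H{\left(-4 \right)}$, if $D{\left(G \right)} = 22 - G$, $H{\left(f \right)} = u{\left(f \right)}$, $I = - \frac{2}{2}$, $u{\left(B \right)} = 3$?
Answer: $693$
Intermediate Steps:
$I = -1$ ($I = \left(-2\right) \frac{1}{2} = -1$)
$H{\left(f \right)} = 3$
$R{\left(o,d \right)} = -9 - 40 d$ ($R{\left(o,d \right)} = -9 + \left(-3 - 2\right) \left(-4\right) \left(- 2 d\right) = -9 + \left(-5\right) \left(-4\right) \left(- 2 d\right) = -9 + 20 \left(- 2 d\right) = -9 - 40 d$)
$D{\left(R{\left(I,5 \right)} \right)} H{\left(-4 \right)} = \left(22 - \left(-9 - 200\right)\right) 3 = \left(22 - -209\right) 3 = \left(22 + 209\right) 3 = 231 \cdot 3 = 693$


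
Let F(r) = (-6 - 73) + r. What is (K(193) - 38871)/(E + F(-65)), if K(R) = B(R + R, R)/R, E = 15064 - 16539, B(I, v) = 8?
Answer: 7502095/312467 ≈ 24.009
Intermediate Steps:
E = -1475
K(R) = 8/R
F(r) = -79 + r
(K(193) - 38871)/(E + F(-65)) = (8/193 - 38871)/(-1475 + (-79 - 65)) = (8*(1/193) - 38871)/(-1475 - 144) = (8/193 - 38871)/(-1619) = -7502095/193*(-1/1619) = 7502095/312467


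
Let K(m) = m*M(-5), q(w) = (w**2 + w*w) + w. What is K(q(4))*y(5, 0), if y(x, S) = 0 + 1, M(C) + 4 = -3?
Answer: -252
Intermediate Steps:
M(C) = -7 (M(C) = -4 - 3 = -7)
q(w) = w + 2*w**2 (q(w) = (w**2 + w**2) + w = 2*w**2 + w = w + 2*w**2)
y(x, S) = 1
K(m) = -7*m (K(m) = m*(-7) = -7*m)
K(q(4))*y(5, 0) = -28*(1 + 2*4)*1 = -28*(1 + 8)*1 = -28*9*1 = -7*36*1 = -252*1 = -252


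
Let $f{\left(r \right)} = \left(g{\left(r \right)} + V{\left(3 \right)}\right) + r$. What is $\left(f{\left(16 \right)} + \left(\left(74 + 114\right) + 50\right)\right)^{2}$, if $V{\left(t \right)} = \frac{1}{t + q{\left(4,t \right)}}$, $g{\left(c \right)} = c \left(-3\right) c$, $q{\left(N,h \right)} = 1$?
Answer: $\frac{4223025}{16} \approx 2.6394 \cdot 10^{5}$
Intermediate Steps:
$g{\left(c \right)} = - 3 c^{2}$ ($g{\left(c \right)} = - 3 c c = - 3 c^{2}$)
$V{\left(t \right)} = \frac{1}{1 + t}$ ($V{\left(t \right)} = \frac{1}{t + 1} = \frac{1}{1 + t}$)
$f{\left(r \right)} = \frac{1}{4} + r - 3 r^{2}$ ($f{\left(r \right)} = \left(- 3 r^{2} + \frac{1}{1 + 3}\right) + r = \left(- 3 r^{2} + \frac{1}{4}\right) + r = \left(\frac{1}{4} - 3 r^{2}\right) + r = \frac{1}{4} + r - 3 r^{2}$)
$\left(f{\left(16 \right)} + \left(\left(74 + 114\right) + 50\right)\right)^{2} = \left(\left(\frac{1}{4} + 16 - 3 \cdot 16^{2}\right) + \left(\left(74 + 114\right) + 50\right)\right)^{2} = \left(\left(\frac{1}{4} + 16 - 768\right) + \left(188 + 50\right)\right)^{2} = \left(\left(\frac{1}{4} + 16 - 768\right) + 238\right)^{2} = \left(- \frac{3007}{4} + 238\right)^{2} = \left(- \frac{2055}{4}\right)^{2} = \frac{4223025}{16}$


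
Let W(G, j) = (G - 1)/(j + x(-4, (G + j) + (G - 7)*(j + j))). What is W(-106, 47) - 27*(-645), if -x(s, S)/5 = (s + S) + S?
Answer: 1861262848/106877 ≈ 17415.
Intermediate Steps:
x(s, S) = -10*S - 5*s (x(s, S) = -5*((s + S) + S) = -5*((S + s) + S) = -5*(s + 2*S) = -10*S - 5*s)
W(G, j) = (-1 + G)/(20 - 10*G - 9*j - 20*j*(-7 + G)) (W(G, j) = (G - 1)/(j + (-10*((G + j) + (G - 7)*(j + j)) - 5*(-4))) = (-1 + G)/(j + (-10*((G + j) + (-7 + G)*(2*j)) + 20)) = (-1 + G)/(j + (-10*((G + j) + 2*j*(-7 + G)) + 20)) = (-1 + G)/(j + (-10*(G + j + 2*j*(-7 + G)) + 20)) = (-1 + G)/(j + ((-10*G - 10*j - 20*j*(-7 + G)) + 20)) = (-1 + G)/(j + (20 - 10*G - 10*j - 20*j*(-7 + G))) = (-1 + G)/(20 - 10*G - 9*j - 20*j*(-7 + G)))
W(-106, 47) - 27*(-645) = (-1 - 106)/(20 - 10*(-106) + 131*47 - 20*(-106)*47) - 27*(-645) = -107/(20 + 1060 + 6157 + 99640) + 17415 = -107/106877 + 17415 = 1861262848/106877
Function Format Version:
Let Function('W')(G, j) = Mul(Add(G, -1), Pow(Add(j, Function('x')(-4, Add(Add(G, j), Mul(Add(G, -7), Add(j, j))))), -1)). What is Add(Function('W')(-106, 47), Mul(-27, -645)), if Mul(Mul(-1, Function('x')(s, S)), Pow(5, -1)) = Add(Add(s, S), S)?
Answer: Rational(1861262848, 106877) ≈ 17415.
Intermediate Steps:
Function('x')(s, S) = Add(Mul(-10, S), Mul(-5, s)) (Function('x')(s, S) = Mul(-5, Add(Add(s, S), S)) = Mul(-5, Add(Add(S, s), S)) = Mul(-5, Add(s, Mul(2, S))) = Add(Mul(-10, S), Mul(-5, s)))
Function('W')(G, j) = Mul(Pow(Add(20, Mul(-10, G), Mul(-9, j), Mul(-20, j, Add(-7, G))), -1), Add(-1, G)) (Function('W')(G, j) = Mul(Add(G, -1), Pow(Add(j, Add(Mul(-10, Add(Add(G, j), Mul(Add(G, -7), Add(j, j)))), Mul(-5, -4))), -1)) = Mul(Add(-1, G), Pow(Add(j, Add(Mul(-10, Add(Add(G, j), Mul(Add(-7, G), Mul(2, j)))), 20)), -1)) = Mul(Add(-1, G), Pow(Add(j, Add(Mul(-10, Add(Add(G, j), Mul(2, j, Add(-7, G)))), 20)), -1)) = Mul(Add(-1, G), Pow(Add(j, Add(Mul(-10, Add(G, j, Mul(2, j, Add(-7, G)))), 20)), -1)) = Mul(Add(-1, G), Pow(Add(j, Add(Add(Mul(-10, G), Mul(-10, j), Mul(-20, j, Add(-7, G))), 20)), -1)) = Mul(Add(-1, G), Pow(Add(j, Add(20, Mul(-10, G), Mul(-10, j), Mul(-20, j, Add(-7, G)))), -1)) = Mul(Add(-1, G), Pow(Add(20, Mul(-10, G), Mul(-9, j), Mul(-20, j, Add(-7, G))), -1)) = Mul(Pow(Add(20, Mul(-10, G), Mul(-9, j), Mul(-20, j, Add(-7, G))), -1), Add(-1, G)))
Add(Function('W')(-106, 47), Mul(-27, -645)) = Add(Mul(Pow(Add(20, Mul(-10, -106), Mul(131, 47), Mul(-20, -106, 47)), -1), Add(-1, -106)), Mul(-27, -645)) = Add(Mul(Pow(Add(20, 1060, 6157, 99640), -1), -107), 17415) = Add(Mul(Pow(106877, -1), -107), 17415) = Add(Mul(Rational(1, 106877), -107), 17415) = Add(Rational(-107, 106877), 17415) = Rational(1861262848, 106877)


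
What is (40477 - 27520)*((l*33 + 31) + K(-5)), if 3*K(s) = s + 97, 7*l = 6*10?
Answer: 4463995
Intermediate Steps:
l = 60/7 (l = (6*10)/7 = (⅐)*60 = 60/7 ≈ 8.5714)
K(s) = 97/3 + s/3 (K(s) = (s + 97)/3 = (97 + s)/3 = 97/3 + s/3)
(40477 - 27520)*((l*33 + 31) + K(-5)) = (40477 - 27520)*(((60/7)*33 + 31) + (97/3 + (⅓)*(-5))) = 12957*((1980/7 + 31) + (97/3 - 5/3)) = 12957*(2197/7 + 92/3) = 12957*(7235/21) = 4463995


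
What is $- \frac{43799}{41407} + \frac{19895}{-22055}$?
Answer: $- \frac{357955842}{182646277} \approx -1.9598$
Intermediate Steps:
$- \frac{43799}{41407} + \frac{19895}{-22055} = \left(-43799\right) \frac{1}{41407} + 19895 \left(- \frac{1}{22055}\right) = - \frac{43799}{41407} - \frac{3979}{4411} = - \frac{357955842}{182646277}$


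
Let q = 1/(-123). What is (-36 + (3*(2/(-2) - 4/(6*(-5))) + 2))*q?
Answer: 61/205 ≈ 0.29756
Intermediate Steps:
q = -1/123 ≈ -0.0081301
(-36 + (3*(2/(-2) - 4/(6*(-5))) + 2))*q = (-36 + (3*(2/(-2) - 4/(6*(-5))) + 2))*(-1/123) = (-36 + (3*(2*(-1/2) - 4/(-30)) + 2))*(-1/123) = (-36 + (3*(-1 - 4*(-1/30)) + 2))*(-1/123) = (-36 + (3*(-1 + 2/15) + 2))*(-1/123) = (-36 + (3*(-13/15) + 2))*(-1/123) = (-36 + (-13/5 + 2))*(-1/123) = (-36 - 3/5)*(-1/123) = -183/5*(-1/123) = 61/205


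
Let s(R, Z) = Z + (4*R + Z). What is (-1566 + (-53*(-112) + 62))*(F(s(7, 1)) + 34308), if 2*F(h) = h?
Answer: 152119536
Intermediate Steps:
s(R, Z) = 2*Z + 4*R (s(R, Z) = Z + (Z + 4*R) = 2*Z + 4*R)
F(h) = h/2
(-1566 + (-53*(-112) + 62))*(F(s(7, 1)) + 34308) = (-1566 + (-53*(-112) + 62))*((2*1 + 4*7)/2 + 34308) = (-1566 + (5936 + 62))*((2 + 28)/2 + 34308) = (-1566 + 5998)*((1/2)*30 + 34308) = 4432*(15 + 34308) = 4432*34323 = 152119536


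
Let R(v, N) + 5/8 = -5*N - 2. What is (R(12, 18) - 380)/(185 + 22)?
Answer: -3781/1656 ≈ -2.2832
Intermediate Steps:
R(v, N) = -21/8 - 5*N (R(v, N) = -5/8 + (-5*N - 2) = -5/8 + (-2 - 5*N) = -21/8 - 5*N)
(R(12, 18) - 380)/(185 + 22) = ((-21/8 - 5*18) - 380)/(185 + 22) = ((-21/8 - 90) - 380)/207 = (-741/8 - 380)*(1/207) = -3781/8*1/207 = -3781/1656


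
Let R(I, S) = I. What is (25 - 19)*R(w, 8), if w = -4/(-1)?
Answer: 24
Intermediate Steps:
w = 4 (w = -4*(-1) = 4)
(25 - 19)*R(w, 8) = (25 - 19)*4 = 6*4 = 24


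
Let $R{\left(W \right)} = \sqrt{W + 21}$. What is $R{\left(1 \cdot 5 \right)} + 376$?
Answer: $376 + \sqrt{26} \approx 381.1$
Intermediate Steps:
$R{\left(W \right)} = \sqrt{21 + W}$
$R{\left(1 \cdot 5 \right)} + 376 = \sqrt{21 + 1 \cdot 5} + 376 = \sqrt{21 + 5} + 376 = \sqrt{26} + 376 = 376 + \sqrt{26}$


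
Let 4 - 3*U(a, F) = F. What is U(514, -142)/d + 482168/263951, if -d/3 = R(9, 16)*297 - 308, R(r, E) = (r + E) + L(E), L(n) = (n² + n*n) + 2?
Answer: 693306992954/379554939225 ≈ 1.8266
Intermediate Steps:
U(a, F) = 4/3 - F/3
L(n) = 2 + 2*n² (L(n) = (n² + n²) + 2 = 2*n² + 2 = 2 + 2*n²)
R(r, E) = 2 + E + r + 2*E² (R(r, E) = (r + E) + (2 + 2*E²) = (E + r) + (2 + 2*E²) = 2 + E + r + 2*E²)
d = -479325 (d = -3*((2 + 16 + 9 + 2*16²)*297 - 308) = -3*((2 + 16 + 9 + 2*256)*297 - 308) = -3*((2 + 16 + 9 + 512)*297 - 308) = -3*(539*297 - 308) = -3*(160083 - 308) = -3*159775 = -479325)
U(514, -142)/d + 482168/263951 = (4/3 - ⅓*(-142))/(-479325) + 482168/263951 = (4/3 + 142/3)*(-1/479325) + 482168*(1/263951) = (146/3)*(-1/479325) + 482168/263951 = -146/1437975 + 482168/263951 = 693306992954/379554939225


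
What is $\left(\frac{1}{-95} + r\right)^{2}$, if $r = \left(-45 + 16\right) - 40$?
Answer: $\frac{42981136}{9025} \approx 4762.5$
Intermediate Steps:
$r = -69$ ($r = -29 - 40 = -69$)
$\left(\frac{1}{-95} + r\right)^{2} = \left(\frac{1}{-95} - 69\right)^{2} = \left(- \frac{1}{95} - 69\right)^{2} = \left(- \frac{6556}{95}\right)^{2} = \frac{42981136}{9025}$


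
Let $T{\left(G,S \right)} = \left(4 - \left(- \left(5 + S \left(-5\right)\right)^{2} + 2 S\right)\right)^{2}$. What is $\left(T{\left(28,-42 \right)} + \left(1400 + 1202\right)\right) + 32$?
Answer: $2144896603$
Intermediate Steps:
$T{\left(G,S \right)} = \left(4 + \left(5 - 5 S\right)^{2} - 2 S\right)^{2}$ ($T{\left(G,S \right)} = \left(4 - \left(- \left(5 - 5 S\right)^{2} + 2 S\right)\right)^{2} = \left(4 + \left(5 - 5 S\right)^{2} - 2 S\right)^{2}$)
$\left(T{\left(28,-42 \right)} + \left(1400 + 1202\right)\right) + 32 = \left(\left(4 - -84 + 25 \left(-1 - 42\right)^{2}\right)^{2} + \left(1400 + 1202\right)\right) + 32 = \left(\left(4 + 84 + 25 \left(-43\right)^{2}\right)^{2} + 2602\right) + 32 = \left(\left(4 + 84 + 25 \cdot 1849\right)^{2} + 2602\right) + 32 = \left(\left(4 + 84 + 46225\right)^{2} + 2602\right) + 32 = \left(46313^{2} + 2602\right) + 32 = \left(2144893969 + 2602\right) + 32 = 2144896571 + 32 = 2144896603$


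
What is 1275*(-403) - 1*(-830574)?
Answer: 316749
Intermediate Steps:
1275*(-403) - 1*(-830574) = -513825 + 830574 = 316749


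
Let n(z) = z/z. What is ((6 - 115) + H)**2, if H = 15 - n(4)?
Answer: 9025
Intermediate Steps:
n(z) = 1
H = 14 (H = 15 - 1*1 = 15 - 1 = 14)
((6 - 115) + H)**2 = ((6 - 115) + 14)**2 = (-109 + 14)**2 = (-95)**2 = 9025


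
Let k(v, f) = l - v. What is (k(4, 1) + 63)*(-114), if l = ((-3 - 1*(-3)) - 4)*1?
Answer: -6270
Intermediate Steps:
l = -4 (l = ((-3 + 3) - 4)*1 = (0 - 4)*1 = -4*1 = -4)
k(v, f) = -4 - v
(k(4, 1) + 63)*(-114) = ((-4 - 1*4) + 63)*(-114) = ((-4 - 4) + 63)*(-114) = (-8 + 63)*(-114) = 55*(-114) = -6270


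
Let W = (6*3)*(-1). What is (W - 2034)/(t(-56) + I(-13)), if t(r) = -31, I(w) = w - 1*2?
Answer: 1026/23 ≈ 44.609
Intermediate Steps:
I(w) = -2 + w (I(w) = w - 2 = -2 + w)
W = -18 (W = 18*(-1) = -18)
(W - 2034)/(t(-56) + I(-13)) = (-18 - 2034)/(-31 + (-2 - 13)) = -2052/(-31 - 15) = -2052/(-46) = -2052*(-1/46) = 1026/23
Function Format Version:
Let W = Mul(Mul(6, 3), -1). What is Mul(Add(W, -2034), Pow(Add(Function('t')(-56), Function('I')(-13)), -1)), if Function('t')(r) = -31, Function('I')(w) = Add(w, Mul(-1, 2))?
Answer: Rational(1026, 23) ≈ 44.609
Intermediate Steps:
Function('I')(w) = Add(-2, w) (Function('I')(w) = Add(w, -2) = Add(-2, w))
W = -18 (W = Mul(18, -1) = -18)
Mul(Add(W, -2034), Pow(Add(Function('t')(-56), Function('I')(-13)), -1)) = Mul(Add(-18, -2034), Pow(Add(-31, Add(-2, -13)), -1)) = Mul(-2052, Pow(Add(-31, -15), -1)) = Mul(-2052, Pow(-46, -1)) = Mul(-2052, Rational(-1, 46)) = Rational(1026, 23)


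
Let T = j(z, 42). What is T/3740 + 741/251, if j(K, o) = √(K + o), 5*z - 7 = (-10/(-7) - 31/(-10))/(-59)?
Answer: 741/251 + √740007618/15446200 ≈ 2.9540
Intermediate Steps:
z = 28593/20650 (z = 7/5 + ((-10/(-7) - 31/(-10))/(-59))/5 = 7/5 + ((-10*(-⅐) - 31*(-⅒))*(-1/59))/5 = 7/5 + ((10/7 + 31/10)*(-1/59))/5 = 7/5 + ((317/70)*(-1/59))/5 = 7/5 + (⅕)*(-317/4130) = 7/5 - 317/20650 = 28593/20650 ≈ 1.3846)
T = √740007618/4130 (T = √(28593/20650 + 42) = √(895893/20650) = √740007618/4130 ≈ 6.5867)
T/3740 + 741/251 = (√740007618/4130)/3740 + 741/251 = (√740007618/4130)*(1/3740) + 741*(1/251) = √740007618/15446200 + 741/251 = 741/251 + √740007618/15446200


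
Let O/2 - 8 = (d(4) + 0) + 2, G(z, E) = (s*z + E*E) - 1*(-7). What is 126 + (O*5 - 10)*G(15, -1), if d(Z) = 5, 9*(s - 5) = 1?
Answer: 35938/3 ≈ 11979.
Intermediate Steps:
s = 46/9 (s = 5 + (1/9)*1 = 5 + 1/9 = 46/9 ≈ 5.1111)
G(z, E) = 7 + E**2 + 46*z/9 (G(z, E) = (46*z/9 + E*E) - 1*(-7) = (46*z/9 + E**2) + 7 = (E**2 + 46*z/9) + 7 = 7 + E**2 + 46*z/9)
O = 30 (O = 16 + 2*((5 + 0) + 2) = 16 + 2*(5 + 2) = 16 + 2*7 = 16 + 14 = 30)
126 + (O*5 - 10)*G(15, -1) = 126 + (30*5 - 10)*(7 + (-1)**2 + (46/9)*15) = 126 + (150 - 10)*(7 + 1 + 230/3) = 126 + 140*(254/3) = 126 + 35560/3 = 35938/3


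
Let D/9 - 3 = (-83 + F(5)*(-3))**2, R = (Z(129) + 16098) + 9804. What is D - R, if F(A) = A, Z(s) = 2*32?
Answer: 60497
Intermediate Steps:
Z(s) = 64
R = 25966 (R = (64 + 16098) + 9804 = 16162 + 9804 = 25966)
D = 86463 (D = 27 + 9*(-83 + 5*(-3))**2 = 27 + 9*(-83 - 15)**2 = 27 + 9*(-98)**2 = 27 + 9*9604 = 27 + 86436 = 86463)
D - R = 86463 - 1*25966 = 86463 - 25966 = 60497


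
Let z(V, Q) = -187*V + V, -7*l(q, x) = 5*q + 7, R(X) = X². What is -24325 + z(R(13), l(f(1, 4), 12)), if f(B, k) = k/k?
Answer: -55759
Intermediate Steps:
f(B, k) = 1
l(q, x) = -1 - 5*q/7 (l(q, x) = -(5*q + 7)/7 = -(7 + 5*q)/7 = -1 - 5*q/7)
z(V, Q) = -186*V
-24325 + z(R(13), l(f(1, 4), 12)) = -24325 - 186*13² = -24325 - 186*169 = -24325 - 31434 = -55759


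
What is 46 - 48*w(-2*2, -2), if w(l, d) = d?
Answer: 142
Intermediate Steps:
46 - 48*w(-2*2, -2) = 46 - 48*(-2) = 46 + 96 = 142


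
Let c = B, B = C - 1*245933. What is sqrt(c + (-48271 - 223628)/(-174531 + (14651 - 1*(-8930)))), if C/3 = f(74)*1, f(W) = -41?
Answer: I*sqrt(224262679295438)/30190 ≈ 496.04*I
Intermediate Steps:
C = -123 (C = 3*(-41*1) = 3*(-41) = -123)
B = -246056 (B = -123 - 1*245933 = -123 - 245933 = -246056)
c = -246056
sqrt(c + (-48271 - 223628)/(-174531 + (14651 - 1*(-8930)))) = sqrt(-246056 + (-48271 - 223628)/(-174531 + (14651 - 1*(-8930)))) = sqrt(-246056 - 271899/(-174531 + (14651 + 8930))) = sqrt(-246056 - 271899/(-174531 + 23581)) = sqrt(-246056 - 271899/(-150950)) = sqrt(-246056 - 271899*(-1/150950)) = sqrt(-246056 + 271899/150950) = sqrt(-37141881301/150950) = I*sqrt(224262679295438)/30190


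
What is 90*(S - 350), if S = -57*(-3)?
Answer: -16110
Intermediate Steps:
S = 171
90*(S - 350) = 90*(171 - 350) = 90*(-179) = -16110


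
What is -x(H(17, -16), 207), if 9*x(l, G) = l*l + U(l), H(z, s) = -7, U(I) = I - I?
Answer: -49/9 ≈ -5.4444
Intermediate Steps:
U(I) = 0
x(l, G) = l**2/9 (x(l, G) = (l*l + 0)/9 = (l**2 + 0)/9 = l**2/9)
-x(H(17, -16), 207) = -(-7)**2/9 = -49/9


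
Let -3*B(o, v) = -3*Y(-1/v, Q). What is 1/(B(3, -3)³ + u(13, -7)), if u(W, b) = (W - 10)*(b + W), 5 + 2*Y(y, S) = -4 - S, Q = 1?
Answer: -1/107 ≈ -0.0093458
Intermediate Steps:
Y(y, S) = -9/2 - S/2 (Y(y, S) = -5/2 + (-4 - S)/2 = -5/2 + (-2 - S/2) = -9/2 - S/2)
u(W, b) = (-10 + W)*(W + b)
B(o, v) = -5 (B(o, v) = -(-1)*(-9/2 - ½*1) = -(-1)*(-9/2 - ½) = -(-1)*(-5) = -⅓*15 = -5)
1/(B(3, -3)³ + u(13, -7)) = 1/((-5)³ + (13² - 10*13 - 10*(-7) + 13*(-7))) = 1/(-125 + (169 - 130 + 70 - 91)) = 1/(-125 + 18) = 1/(-107) = -1/107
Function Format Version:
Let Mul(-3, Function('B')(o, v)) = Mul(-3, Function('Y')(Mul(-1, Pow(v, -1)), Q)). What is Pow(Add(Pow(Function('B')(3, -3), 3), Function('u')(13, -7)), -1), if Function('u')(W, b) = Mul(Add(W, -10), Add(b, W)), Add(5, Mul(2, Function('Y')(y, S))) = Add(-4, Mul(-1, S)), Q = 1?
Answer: Rational(-1, 107) ≈ -0.0093458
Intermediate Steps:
Function('Y')(y, S) = Add(Rational(-9, 2), Mul(Rational(-1, 2), S)) (Function('Y')(y, S) = Add(Rational(-5, 2), Mul(Rational(1, 2), Add(-4, Mul(-1, S)))) = Add(Rational(-5, 2), Add(-2, Mul(Rational(-1, 2), S))) = Add(Rational(-9, 2), Mul(Rational(-1, 2), S)))
Function('u')(W, b) = Mul(Add(-10, W), Add(W, b))
Function('B')(o, v) = -5 (Function('B')(o, v) = Mul(Rational(-1, 3), Mul(-3, Add(Rational(-9, 2), Mul(Rational(-1, 2), 1)))) = Mul(Rational(-1, 3), Mul(-3, Add(Rational(-9, 2), Rational(-1, 2)))) = Mul(Rational(-1, 3), Mul(-3, -5)) = Mul(Rational(-1, 3), 15) = -5)
Pow(Add(Pow(Function('B')(3, -3), 3), Function('u')(13, -7)), -1) = Pow(Add(Pow(-5, 3), Add(Pow(13, 2), Mul(-10, 13), Mul(-10, -7), Mul(13, -7))), -1) = Pow(Add(-125, Add(169, -130, 70, -91)), -1) = Pow(Add(-125, 18), -1) = Pow(-107, -1) = Rational(-1, 107)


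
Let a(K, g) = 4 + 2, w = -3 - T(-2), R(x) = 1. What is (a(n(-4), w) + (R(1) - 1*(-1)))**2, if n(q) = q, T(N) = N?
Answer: 64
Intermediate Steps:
w = -1 (w = -3 - 1*(-2) = -3 + 2 = -1)
a(K, g) = 6
(a(n(-4), w) + (R(1) - 1*(-1)))**2 = (6 + (1 - 1*(-1)))**2 = (6 + (1 + 1))**2 = (6 + 2)**2 = 8**2 = 64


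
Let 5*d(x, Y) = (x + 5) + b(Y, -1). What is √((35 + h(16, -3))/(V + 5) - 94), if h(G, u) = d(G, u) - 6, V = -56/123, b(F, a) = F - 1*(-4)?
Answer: I*√676918255/2795 ≈ 9.3086*I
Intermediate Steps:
b(F, a) = 4 + F (b(F, a) = F + 4 = 4 + F)
d(x, Y) = 9/5 + Y/5 + x/5 (d(x, Y) = ((x + 5) + (4 + Y))/5 = ((5 + x) + (4 + Y))/5 = (9 + Y + x)/5 = 9/5 + Y/5 + x/5)
V = -56/123 (V = -56*1/123 = -56/123 ≈ -0.45528)
h(G, u) = -21/5 + G/5 + u/5 (h(G, u) = (9/5 + u/5 + G/5) - 6 = (9/5 + G/5 + u/5) - 6 = -21/5 + G/5 + u/5)
√((35 + h(16, -3))/(V + 5) - 94) = √((35 + (-21/5 + (⅕)*16 + (⅕)*(-3)))/(-56/123 + 5) - 94) = √((35 + (-21/5 + 16/5 - ⅗))/(559/123) - 94) = √((35 - 8/5)*(123/559) - 94) = √((167/5)*(123/559) - 94) = √(20541/2795 - 94) = √(-242189/2795) = I*√676918255/2795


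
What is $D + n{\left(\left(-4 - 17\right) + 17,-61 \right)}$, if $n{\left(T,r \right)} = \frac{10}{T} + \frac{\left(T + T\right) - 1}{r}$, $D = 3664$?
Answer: $\frac{446721}{122} \approx 3661.6$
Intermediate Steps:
$n{\left(T,r \right)} = \frac{10}{T} + \frac{-1 + 2 T}{r}$ ($n{\left(T,r \right)} = \frac{10}{T} + \frac{2 T - 1}{r} = \frac{10}{T} + \frac{-1 + 2 T}{r}$)
$D + n{\left(\left(-4 - 17\right) + 17,-61 \right)} = 3664 + \left(- \frac{1}{-61} + \frac{10}{\left(-4 - 17\right) + 17} + \frac{2 \left(\left(-4 - 17\right) + 17\right)}{-61}\right) = 3664 + \left(\left(-1\right) \left(- \frac{1}{61}\right) + \frac{10}{-21 + 17} + 2 \left(-21 + 17\right) \left(- \frac{1}{61}\right)\right) = 3664 + \left(\frac{1}{61} + \frac{10}{-4} + 2 \left(-4\right) \left(- \frac{1}{61}\right)\right) = 3664 + \left(\frac{1}{61} + 10 \left(- \frac{1}{4}\right) + \frac{8}{61}\right) = 3664 + \left(\frac{1}{61} - \frac{5}{2} + \frac{8}{61}\right) = 3664 - \frac{287}{122} = \frac{446721}{122}$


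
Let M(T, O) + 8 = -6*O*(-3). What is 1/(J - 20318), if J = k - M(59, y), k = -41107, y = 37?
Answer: -1/62083 ≈ -1.6107e-5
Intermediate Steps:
M(T, O) = -8 + 18*O (M(T, O) = -8 - 6*O*(-3) = -8 + 18*O)
J = -41765 (J = -41107 - (-8 + 18*37) = -41107 - (-8 + 666) = -41107 - 1*658 = -41107 - 658 = -41765)
1/(J - 20318) = 1/(-41765 - 20318) = 1/(-62083) = -1/62083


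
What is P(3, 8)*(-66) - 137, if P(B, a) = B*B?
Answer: -731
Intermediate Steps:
P(B, a) = B²
P(3, 8)*(-66) - 137 = 3²*(-66) - 137 = 9*(-66) - 137 = -594 - 137 = -731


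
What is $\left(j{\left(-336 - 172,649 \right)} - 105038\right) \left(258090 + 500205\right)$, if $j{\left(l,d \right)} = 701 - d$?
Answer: $-79610358870$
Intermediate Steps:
$\left(j{\left(-336 - 172,649 \right)} - 105038\right) \left(258090 + 500205\right) = \left(\left(701 - 649\right) - 105038\right) \left(258090 + 500205\right) = \left(\left(701 - 649\right) - 105038\right) 758295 = \left(52 - 105038\right) 758295 = \left(-104986\right) 758295 = -79610358870$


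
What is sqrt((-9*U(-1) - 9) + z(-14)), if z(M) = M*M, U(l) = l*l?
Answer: sqrt(178) ≈ 13.342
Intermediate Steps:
U(l) = l**2
z(M) = M**2
sqrt((-9*U(-1) - 9) + z(-14)) = sqrt((-9*(-1)**2 - 9) + (-14)**2) = sqrt((-9*1 - 9) + 196) = sqrt((-9 - 9) + 196) = sqrt(-18 + 196) = sqrt(178)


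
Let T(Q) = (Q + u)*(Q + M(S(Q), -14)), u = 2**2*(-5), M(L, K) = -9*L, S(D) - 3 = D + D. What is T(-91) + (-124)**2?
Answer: -153344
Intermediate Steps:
S(D) = 3 + 2*D (S(D) = 3 + (D + D) = 3 + 2*D)
u = -20 (u = 4*(-5) = -20)
T(Q) = (-27 - 17*Q)*(-20 + Q) (T(Q) = (Q - 20)*(Q - 9*(3 + 2*Q)) = (-20 + Q)*(Q + (-27 - 18*Q)) = (-20 + Q)*(-27 - 17*Q) = (-27 - 17*Q)*(-20 + Q))
T(-91) + (-124)**2 = (540 - 17*(-91)**2 + 313*(-91)) + (-124)**2 = (540 - 17*8281 - 28483) + 15376 = (540 - 140777 - 28483) + 15376 = -168720 + 15376 = -153344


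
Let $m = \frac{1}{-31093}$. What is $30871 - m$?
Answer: $\frac{959872004}{31093} \approx 30871.0$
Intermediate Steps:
$m = - \frac{1}{31093} \approx -3.2162 \cdot 10^{-5}$
$30871 - m = 30871 - - \frac{1}{31093} = 30871 + \frac{1}{31093} = \frac{959872004}{31093}$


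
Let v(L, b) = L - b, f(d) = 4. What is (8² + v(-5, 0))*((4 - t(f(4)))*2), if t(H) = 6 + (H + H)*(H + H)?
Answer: -7788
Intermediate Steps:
t(H) = 6 + 4*H² (t(H) = 6 + (2*H)*(2*H) = 6 + 4*H²)
(8² + v(-5, 0))*((4 - t(f(4)))*2) = (8² + (-5 - 1*0))*((4 - (6 + 4*4²))*2) = (64 + (-5 + 0))*((4 - (6 + 4*16))*2) = (64 - 5)*((4 - (6 + 64))*2) = 59*((4 - 1*70)*2) = 59*((4 - 70)*2) = 59*(-66*2) = 59*(-132) = -7788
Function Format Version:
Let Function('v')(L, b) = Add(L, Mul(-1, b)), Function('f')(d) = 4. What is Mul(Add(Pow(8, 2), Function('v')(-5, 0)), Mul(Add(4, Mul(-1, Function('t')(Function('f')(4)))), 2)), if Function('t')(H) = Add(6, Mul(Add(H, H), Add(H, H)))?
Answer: -7788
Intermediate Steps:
Function('t')(H) = Add(6, Mul(4, Pow(H, 2))) (Function('t')(H) = Add(6, Mul(Mul(2, H), Mul(2, H))) = Add(6, Mul(4, Pow(H, 2))))
Mul(Add(Pow(8, 2), Function('v')(-5, 0)), Mul(Add(4, Mul(-1, Function('t')(Function('f')(4)))), 2)) = Mul(Add(Pow(8, 2), Add(-5, Mul(-1, 0))), Mul(Add(4, Mul(-1, Add(6, Mul(4, Pow(4, 2))))), 2)) = Mul(Add(64, Add(-5, 0)), Mul(Add(4, Mul(-1, Add(6, Mul(4, 16)))), 2)) = Mul(Add(64, -5), Mul(Add(4, Mul(-1, Add(6, 64))), 2)) = Mul(59, Mul(Add(4, Mul(-1, 70)), 2)) = Mul(59, Mul(Add(4, -70), 2)) = Mul(59, Mul(-66, 2)) = Mul(59, -132) = -7788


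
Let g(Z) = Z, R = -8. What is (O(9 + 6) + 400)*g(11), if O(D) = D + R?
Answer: 4477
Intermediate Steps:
O(D) = -8 + D (O(D) = D - 8 = -8 + D)
(O(9 + 6) + 400)*g(11) = ((-8 + (9 + 6)) + 400)*11 = ((-8 + 15) + 400)*11 = (7 + 400)*11 = 407*11 = 4477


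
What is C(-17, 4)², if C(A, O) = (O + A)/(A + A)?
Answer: 169/1156 ≈ 0.14619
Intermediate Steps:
C(A, O) = (A + O)/(2*A) (C(A, O) = (A + O)/((2*A)) = (A + O)*(1/(2*A)) = (A + O)/(2*A))
C(-17, 4)² = ((½)*(-17 + 4)/(-17))² = ((½)*(-1/17)*(-13))² = (13/34)² = 169/1156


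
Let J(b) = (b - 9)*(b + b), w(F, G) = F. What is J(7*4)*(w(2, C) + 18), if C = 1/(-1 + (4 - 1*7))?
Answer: 21280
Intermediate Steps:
C = -¼ (C = 1/(-1 + (4 - 7)) = 1/(-1 - 3) = 1/(-4) = -¼ ≈ -0.25000)
J(b) = 2*b*(-9 + b) (J(b) = (-9 + b)*(2*b) = 2*b*(-9 + b))
J(7*4)*(w(2, C) + 18) = (2*(7*4)*(-9 + 7*4))*(2 + 18) = (2*28*(-9 + 28))*20 = (2*28*19)*20 = 1064*20 = 21280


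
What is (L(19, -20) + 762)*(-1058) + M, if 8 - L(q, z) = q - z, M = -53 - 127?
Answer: -773578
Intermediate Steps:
M = -180
L(q, z) = 8 + z - q (L(q, z) = 8 - (q - z) = 8 + (z - q) = 8 + z - q)
(L(19, -20) + 762)*(-1058) + M = ((8 - 20 - 1*19) + 762)*(-1058) - 180 = ((8 - 20 - 19) + 762)*(-1058) - 180 = (-31 + 762)*(-1058) - 180 = 731*(-1058) - 180 = -773398 - 180 = -773578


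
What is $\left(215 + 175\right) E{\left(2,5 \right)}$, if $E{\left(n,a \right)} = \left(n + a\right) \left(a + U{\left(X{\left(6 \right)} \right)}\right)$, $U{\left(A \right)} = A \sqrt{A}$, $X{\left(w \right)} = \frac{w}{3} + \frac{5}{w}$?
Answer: $13650 + \frac{7735 \sqrt{102}}{6} \approx 26670.0$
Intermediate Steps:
$X{\left(w \right)} = \frac{5}{w} + \frac{w}{3}$ ($X{\left(w \right)} = w \frac{1}{3} + \frac{5}{w} = \frac{w}{3} + \frac{5}{w} = \frac{5}{w} + \frac{w}{3}$)
$U{\left(A \right)} = A^{\frac{3}{2}}$
$E{\left(n,a \right)} = \left(a + n\right) \left(a + \frac{17 \sqrt{102}}{36}\right)$ ($E{\left(n,a \right)} = \left(n + a\right) \left(a + \left(\frac{5}{6} + \frac{1}{3} \cdot 6\right)^{\frac{3}{2}}\right) = \left(a + n\right) \left(a + \left(5 \cdot \frac{1}{6} + 2\right)^{\frac{3}{2}}\right) = \left(a + n\right) \left(a + \left(\frac{5}{6} + 2\right)^{\frac{3}{2}}\right) = \left(a + n\right) \left(a + \left(\frac{17}{6}\right)^{\frac{3}{2}}\right) = \left(a + n\right) \left(a + \frac{17 \sqrt{102}}{36}\right)$)
$\left(215 + 175\right) E{\left(2,5 \right)} = \left(215 + 175\right) \left(5^{2} + 5 \cdot 2 + \frac{17}{36} \cdot 5 \sqrt{102} + \frac{17}{36} \cdot 2 \sqrt{102}\right) = 390 \left(25 + 10 + \frac{85 \sqrt{102}}{36} + \frac{17 \sqrt{102}}{18}\right) = 390 \left(35 + \frac{119 \sqrt{102}}{36}\right) = 13650 + \frac{7735 \sqrt{102}}{6}$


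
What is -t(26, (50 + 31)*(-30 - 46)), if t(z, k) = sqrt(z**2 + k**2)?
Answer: -2*sqrt(9474253) ≈ -6156.1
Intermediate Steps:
t(z, k) = sqrt(k**2 + z**2)
-t(26, (50 + 31)*(-30 - 46)) = -sqrt(((50 + 31)*(-30 - 46))**2 + 26**2) = -sqrt((81*(-76))**2 + 676) = -sqrt((-6156)**2 + 676) = -sqrt(37896336 + 676) = -sqrt(37897012) = -2*sqrt(9474253)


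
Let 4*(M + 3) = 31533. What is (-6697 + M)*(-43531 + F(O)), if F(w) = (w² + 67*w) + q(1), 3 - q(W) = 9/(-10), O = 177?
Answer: -16049603/40 ≈ -4.0124e+5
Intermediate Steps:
M = 31521/4 (M = -3 + (¼)*31533 = -3 + 31533/4 = 31521/4 ≈ 7880.3)
q(W) = 39/10 (q(W) = 3 - 9/(-10) = 3 - 9*(-1)/10 = 3 - 1*(-9/10) = 3 + 9/10 = 39/10)
F(w) = 39/10 + w² + 67*w (F(w) = (w² + 67*w) + 39/10 = 39/10 + w² + 67*w)
(-6697 + M)*(-43531 + F(O)) = (-6697 + 31521/4)*(-43531 + (39/10 + 177² + 67*177)) = 4733*(-43531 + (39/10 + 31329 + 11859))/4 = 4733*(-43531 + 431919/10)/4 = (4733/4)*(-3391/10) = -16049603/40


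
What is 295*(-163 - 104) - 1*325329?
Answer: -404094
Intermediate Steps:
295*(-163 - 104) - 1*325329 = 295*(-267) - 325329 = -78765 - 325329 = -404094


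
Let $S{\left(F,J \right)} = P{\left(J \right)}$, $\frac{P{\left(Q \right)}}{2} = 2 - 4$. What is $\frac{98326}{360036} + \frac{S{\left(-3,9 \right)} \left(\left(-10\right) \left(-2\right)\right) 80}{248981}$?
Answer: $\frac{11088537703}{44821061658} \approx 0.2474$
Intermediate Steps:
$P{\left(Q \right)} = -4$ ($P{\left(Q \right)} = 2 \left(2 - 4\right) = 2 \left(-2\right) = -4$)
$S{\left(F,J \right)} = -4$
$\frac{98326}{360036} + \frac{S{\left(-3,9 \right)} \left(\left(-10\right) \left(-2\right)\right) 80}{248981} = \frac{98326}{360036} + \frac{- 4 \left(\left(-10\right) \left(-2\right)\right) 80}{248981} = 98326 \cdot \frac{1}{360036} + \left(-4\right) 20 \cdot 80 \cdot \frac{1}{248981} = \frac{49163}{180018} + \left(-80\right) 80 \cdot \frac{1}{248981} = \frac{49163}{180018} - \frac{6400}{248981} = \frac{11088537703}{44821061658}$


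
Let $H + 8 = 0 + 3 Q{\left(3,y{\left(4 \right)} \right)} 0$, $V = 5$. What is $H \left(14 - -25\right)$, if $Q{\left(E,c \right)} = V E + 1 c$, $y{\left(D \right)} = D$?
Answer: $-312$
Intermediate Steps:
$Q{\left(E,c \right)} = c + 5 E$ ($Q{\left(E,c \right)} = 5 E + 1 c = 5 E + c = c + 5 E$)
$H = -8$ ($H = -8 + \left(0 + 3 \left(4 + 5 \cdot 3\right) 0\right) = -8 + \left(0 + 3 \left(4 + 15\right) 0\right) = -8 + \left(0 + 3 \cdot 19 \cdot 0\right) = -8 + \left(0 + 3 \cdot 0\right) = -8 + \left(0 + 0\right) = -8 + 0 = -8$)
$H \left(14 - -25\right) = - 8 \left(14 - -25\right) = - 8 \left(14 + 25\right) = \left(-8\right) 39 = -312$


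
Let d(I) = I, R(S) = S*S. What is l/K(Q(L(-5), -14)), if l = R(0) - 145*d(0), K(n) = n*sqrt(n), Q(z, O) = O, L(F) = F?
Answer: 0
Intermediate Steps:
R(S) = S**2
K(n) = n**(3/2)
l = 0 (l = 0**2 - 145*0 = 0 + 0 = 0)
l/K(Q(L(-5), -14)) = 0/((-14)**(3/2)) = 0/((-14*I*sqrt(14))) = 0*(I*sqrt(14)/196) = 0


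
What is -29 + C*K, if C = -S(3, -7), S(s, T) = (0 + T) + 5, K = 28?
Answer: 27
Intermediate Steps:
S(s, T) = 5 + T (S(s, T) = T + 5 = 5 + T)
C = 2 (C = -(5 - 7) = -1*(-2) = 2)
-29 + C*K = -29 + 2*28 = -29 + 56 = 27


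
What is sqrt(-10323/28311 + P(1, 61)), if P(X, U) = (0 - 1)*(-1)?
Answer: 2*sqrt(14146063)/9437 ≈ 0.79710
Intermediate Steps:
P(X, U) = 1 (P(X, U) = -1*(-1) = 1)
sqrt(-10323/28311 + P(1, 61)) = sqrt(-10323/28311 + 1) = sqrt(-10323*1/28311 + 1) = sqrt(-3441/9437 + 1) = sqrt(5996/9437) = 2*sqrt(14146063)/9437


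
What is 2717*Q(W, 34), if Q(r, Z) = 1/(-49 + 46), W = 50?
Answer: -2717/3 ≈ -905.67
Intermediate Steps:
Q(r, Z) = -⅓ (Q(r, Z) = 1/(-3) = -⅓)
2717*Q(W, 34) = 2717*(-⅓) = -2717/3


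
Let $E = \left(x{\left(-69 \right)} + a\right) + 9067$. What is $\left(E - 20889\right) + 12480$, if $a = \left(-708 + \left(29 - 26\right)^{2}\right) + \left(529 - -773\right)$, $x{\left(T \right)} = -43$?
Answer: $1218$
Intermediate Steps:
$a = 603$ ($a = \left(-708 + 3^{2}\right) + \left(529 + 773\right) = \left(-708 + 9\right) + 1302 = -699 + 1302 = 603$)
$E = 9627$ ($E = \left(-43 + 603\right) + 9067 = 560 + 9067 = 9627$)
$\left(E - 20889\right) + 12480 = \left(9627 - 20889\right) + 12480 = -11262 + 12480 = 1218$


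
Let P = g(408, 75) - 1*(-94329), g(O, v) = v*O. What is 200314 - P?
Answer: 75385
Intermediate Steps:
g(O, v) = O*v
P = 124929 (P = 408*75 - 1*(-94329) = 30600 + 94329 = 124929)
200314 - P = 200314 - 1*124929 = 200314 - 124929 = 75385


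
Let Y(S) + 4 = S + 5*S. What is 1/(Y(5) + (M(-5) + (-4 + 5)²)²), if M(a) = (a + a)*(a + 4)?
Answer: 1/147 ≈ 0.0068027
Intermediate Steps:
Y(S) = -4 + 6*S (Y(S) = -4 + (S + 5*S) = -4 + 6*S)
M(a) = 2*a*(4 + a) (M(a) = (2*a)*(4 + a) = 2*a*(4 + a))
1/(Y(5) + (M(-5) + (-4 + 5)²)²) = 1/((-4 + 6*5) + (2*(-5)*(4 - 5) + (-4 + 5)²)²) = 1/((-4 + 30) + (2*(-5)*(-1) + 1²)²) = 1/(26 + (10 + 1)²) = 1/(26 + 11²) = 1/(26 + 121) = 1/147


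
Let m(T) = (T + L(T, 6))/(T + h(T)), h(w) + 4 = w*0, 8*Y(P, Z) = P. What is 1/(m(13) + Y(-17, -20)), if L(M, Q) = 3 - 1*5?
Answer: -72/65 ≈ -1.1077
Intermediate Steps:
L(M, Q) = -2 (L(M, Q) = 3 - 5 = -2)
Y(P, Z) = P/8
h(w) = -4 (h(w) = -4 + w*0 = -4 + 0 = -4)
m(T) = (-2 + T)/(-4 + T) (m(T) = (T - 2)/(T - 4) = (-2 + T)/(-4 + T))
1/(m(13) + Y(-17, -20)) = 1/((-2 + 13)/(-4 + 13) + (⅛)*(-17)) = 1/(11/9 - 17/8) = 1/(-65/72) = -72/65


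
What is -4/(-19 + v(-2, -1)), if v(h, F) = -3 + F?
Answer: 4/23 ≈ 0.17391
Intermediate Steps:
-4/(-19 + v(-2, -1)) = -4/(-19 + (-3 - 1)) = -4/(-19 - 4) = -4/(-23) = -4*(-1/23) = 4/23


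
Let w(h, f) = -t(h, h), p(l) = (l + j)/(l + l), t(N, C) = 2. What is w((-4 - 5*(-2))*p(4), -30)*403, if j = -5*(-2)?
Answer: -806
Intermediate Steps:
j = 10
p(l) = (10 + l)/(2*l) (p(l) = (l + 10)/(l + l) = (10 + l)/((2*l)) = (10 + l)*(1/(2*l)) = (10 + l)/(2*l))
w(h, f) = -2 (w(h, f) = -1*2 = -2)
w((-4 - 5*(-2))*p(4), -30)*403 = -2*403 = -806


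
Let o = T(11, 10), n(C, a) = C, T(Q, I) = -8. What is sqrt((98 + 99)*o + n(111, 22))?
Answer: I*sqrt(1465) ≈ 38.275*I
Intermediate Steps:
o = -8
sqrt((98 + 99)*o + n(111, 22)) = sqrt((98 + 99)*(-8) + 111) = sqrt(197*(-8) + 111) = sqrt(-1576 + 111) = sqrt(-1465) = I*sqrt(1465)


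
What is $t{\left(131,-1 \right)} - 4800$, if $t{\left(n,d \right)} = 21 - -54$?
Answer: $-4725$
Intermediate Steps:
$t{\left(n,d \right)} = 75$ ($t{\left(n,d \right)} = 21 + 54 = 75$)
$t{\left(131,-1 \right)} - 4800 = 75 - 4800 = -4725$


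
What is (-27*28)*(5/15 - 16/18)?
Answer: 420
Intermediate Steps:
(-27*28)*(5/15 - 16/18) = -756*(5*(1/15) - 16*1/18) = -756*(⅓ - 8/9) = -756*(-5/9) = 420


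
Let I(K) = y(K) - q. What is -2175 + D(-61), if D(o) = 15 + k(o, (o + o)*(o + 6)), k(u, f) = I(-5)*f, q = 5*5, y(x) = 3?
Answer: -149780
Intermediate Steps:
q = 25
I(K) = -22 (I(K) = 3 - 1*25 = 3 - 25 = -22)
k(u, f) = -22*f
D(o) = 15 - 44*o*(6 + o) (D(o) = 15 - 22*(o + o)*(o + 6) = 15 - 22*2*o*(6 + o) = 15 - 44*o*(6 + o))
-2175 + D(-61) = -2175 + (15 - 44*(-61)*(6 - 61)) = -2175 + (15 - 44*(-61)*(-55)) = -2175 + (15 - 147620) = -2175 - 147605 = -149780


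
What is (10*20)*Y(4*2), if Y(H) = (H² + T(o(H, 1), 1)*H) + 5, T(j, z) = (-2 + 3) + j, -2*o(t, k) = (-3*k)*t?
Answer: 34600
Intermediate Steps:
o(t, k) = 3*k*t/2 (o(t, k) = -(-3*k)*t/2 = -(-3)*k*t/2 = 3*k*t/2)
T(j, z) = 1 + j
Y(H) = 5 + H² + H*(1 + 3*H/2) (Y(H) = (H² + (1 + (3/2)*1*H)*H) + 5 = (H² + (1 + 3*H/2)*H) + 5 = (H² + H*(1 + 3*H/2)) + 5 = 5 + H² + H*(1 + 3*H/2))
(10*20)*Y(4*2) = (10*20)*(5 + 4*2 + 5*(4*2)²/2) = 200*(5 + 8 + (5/2)*8²) = 200*(5 + 8 + (5/2)*64) = 200*(5 + 8 + 160) = 200*173 = 34600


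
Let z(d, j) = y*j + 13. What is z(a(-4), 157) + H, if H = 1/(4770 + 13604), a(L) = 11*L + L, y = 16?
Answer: 46394351/18374 ≈ 2525.0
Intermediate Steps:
a(L) = 12*L
z(d, j) = 13 + 16*j (z(d, j) = 16*j + 13 = 13 + 16*j)
H = 1/18374 ≈ 5.4425e-5
z(a(-4), 157) + H = (13 + 16*157) + 1/18374 = (13 + 2512) + 1/18374 = 2525 + 1/18374 = 46394351/18374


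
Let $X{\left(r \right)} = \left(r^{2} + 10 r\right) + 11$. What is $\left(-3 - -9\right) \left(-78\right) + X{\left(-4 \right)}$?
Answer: $-481$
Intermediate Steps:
$X{\left(r \right)} = 11 + r^{2} + 10 r$
$\left(-3 - -9\right) \left(-78\right) + X{\left(-4 \right)} = \left(-3 - -9\right) \left(-78\right) + \left(11 + \left(-4\right)^{2} + 10 \left(-4\right)\right) = \left(-3 + 9\right) \left(-78\right) + \left(11 + 16 - 40\right) = 6 \left(-78\right) - 13 = -468 - 13 = -481$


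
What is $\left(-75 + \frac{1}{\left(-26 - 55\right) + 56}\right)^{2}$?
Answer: $\frac{3519376}{625} \approx 5631.0$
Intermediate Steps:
$\left(-75 + \frac{1}{\left(-26 - 55\right) + 56}\right)^{2} = \left(-75 + \frac{1}{-81 + 56}\right)^{2} = \left(-75 + \frac{1}{-25}\right)^{2} = \left(-75 - \frac{1}{25}\right)^{2} = \left(- \frac{1876}{25}\right)^{2} = \frac{3519376}{625}$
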